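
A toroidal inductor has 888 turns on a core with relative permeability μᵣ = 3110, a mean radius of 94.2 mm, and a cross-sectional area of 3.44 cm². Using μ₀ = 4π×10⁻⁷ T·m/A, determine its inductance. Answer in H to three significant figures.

For a thin toroid, L = μ₀μᵣN²A/(2πR).
L = (4π×10⁻⁷)(3110)(888)²(3.440×10^-4) / (2π×9.420×10^-2 m) = 1.791 H.

L ≈ 1.79 H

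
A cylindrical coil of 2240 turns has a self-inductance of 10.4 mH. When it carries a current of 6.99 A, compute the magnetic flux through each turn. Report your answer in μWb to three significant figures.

Φ_B ≈ 32.5 μWb

From L = NΦ_B/I, the flux per turn is Φ_B = LI/N.
Φ_B = (1.040×10^-2 H)(6.99 A)/2240 = 3.245×10^-5 Wb.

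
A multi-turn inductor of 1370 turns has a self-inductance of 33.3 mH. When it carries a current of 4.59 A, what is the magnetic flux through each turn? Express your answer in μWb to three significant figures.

From L = NΦ_B/I, the flux per turn is Φ_B = LI/N.
Φ_B = (3.330×10^-2 H)(4.59 A)/1370 = 1.116×10^-4 Wb.

Φ_B ≈ 112 μWb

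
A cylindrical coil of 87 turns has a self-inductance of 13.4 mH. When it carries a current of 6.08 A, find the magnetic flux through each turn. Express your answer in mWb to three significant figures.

Φ_B ≈ 0.936 mWb

From L = NΦ_B/I, the flux per turn is Φ_B = LI/N.
Φ_B = (1.340×10^-2 H)(6.08 A)/87 = 9.3646×10^-4 Wb.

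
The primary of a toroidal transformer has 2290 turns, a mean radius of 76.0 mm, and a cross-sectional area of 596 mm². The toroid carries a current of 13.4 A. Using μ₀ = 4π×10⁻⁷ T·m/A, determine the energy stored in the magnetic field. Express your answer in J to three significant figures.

L = μ₀N²A/(2πR) = (4π×10⁻⁷)(2290)²(5.960×10^-4)/(2π×7.600×10^-2) = 8.22496×10^-3 H.
U = ½LI² = ½(8.22496×10^-3)(13.4)² = 0.7384 J.

U ≈ 0.738 J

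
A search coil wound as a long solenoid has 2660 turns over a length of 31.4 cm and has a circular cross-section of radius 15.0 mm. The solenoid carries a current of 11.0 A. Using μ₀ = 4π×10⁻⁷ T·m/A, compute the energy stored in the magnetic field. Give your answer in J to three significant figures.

A = πr² = π(1.500×10^-2 m)² = 7.069×10^-4 m².
L = μ₀N²A/ℓ = (4π×10⁻⁷)(2660)²(7.069×10^-4)/(0.314) = 2.002×10^-2 H.
U = ½LI² = ½(2.002×10^-2)(11.0)² = 1.211 J.

U ≈ 1.21 J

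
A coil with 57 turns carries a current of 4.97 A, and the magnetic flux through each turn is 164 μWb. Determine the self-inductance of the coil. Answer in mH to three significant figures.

L ≈ 1.88 mH

Self-inductance is defined by L = NΦ_B/I (flux linkage over current).
L = (57)(1.640×10^-4 Wb)/(4.97 A) = 1.881×10^-3 H.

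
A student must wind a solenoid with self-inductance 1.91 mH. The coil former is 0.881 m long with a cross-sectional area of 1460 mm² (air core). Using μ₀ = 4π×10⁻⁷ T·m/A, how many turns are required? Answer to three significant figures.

N ≈ 958 turns

A = 1460 mm² = 1.460×10^-3 m².
From L = μ₀N²A/ℓ, N = √(Lℓ / (μ₀A)).
N = √[(1.910×10^-3)(0.881) / ((4π×10⁻⁷)×1.460×10^-3)] = √(9.172×10^5) ≈ 957.7.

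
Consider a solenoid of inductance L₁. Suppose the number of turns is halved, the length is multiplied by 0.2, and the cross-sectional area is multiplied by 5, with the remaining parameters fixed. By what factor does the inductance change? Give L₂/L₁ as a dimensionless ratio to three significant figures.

L₂/L₁ = 6.25

For a solenoid, L ∝ μᵣN²A/ℓ.
L₂/L₁ = (0.5)^2 × (0.2)^-1 × (5) = 6.25.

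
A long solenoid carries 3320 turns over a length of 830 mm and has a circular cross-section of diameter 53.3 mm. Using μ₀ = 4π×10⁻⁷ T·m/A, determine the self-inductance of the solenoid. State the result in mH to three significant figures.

L ≈ 37.2 mH

A = π(d/2)² = π(2.665×10^-2 m)² = 2.231×10^-3 m².
For a long solenoid, L = μ₀N²A/ℓ.
L = (4π×10⁻⁷)(3320)²(2.231×10^-3)/(0.83 m) = 3.724×10^-2 H.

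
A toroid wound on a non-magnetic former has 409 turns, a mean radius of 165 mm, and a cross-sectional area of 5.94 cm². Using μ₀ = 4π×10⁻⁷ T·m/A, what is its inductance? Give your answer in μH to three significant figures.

For a thin toroid, L = μ₀N²A/(2πR).
L = (4π×10⁻⁷)(409)²(5.940×10^-4) / (2π×0.165 m) = 1.204×10^-4 H.

L ≈ 120 μH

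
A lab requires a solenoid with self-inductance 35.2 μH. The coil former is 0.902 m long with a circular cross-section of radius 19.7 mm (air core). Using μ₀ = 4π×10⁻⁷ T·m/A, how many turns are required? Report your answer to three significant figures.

A = πr² = π(1.970×10^-2 m)² = 1.219×10^-3 m².
From L = μ₀N²A/ℓ, N = √(Lℓ / (μ₀A)).
N = √[(3.520×10^-5)(0.902) / ((4π×10⁻⁷)×1.219×10^-3)] = √(2.072×10^4) ≈ 144.0.

N ≈ 144 turns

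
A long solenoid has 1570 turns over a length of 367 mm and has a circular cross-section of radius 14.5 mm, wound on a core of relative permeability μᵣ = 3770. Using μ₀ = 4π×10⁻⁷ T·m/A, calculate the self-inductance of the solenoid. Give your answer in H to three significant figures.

A = πr² = π(1.450×10^-2 m)² = 6.605×10^-4 m².
For a long solenoid, L = μ₀μᵣN²A/ℓ.
L = (4π×10⁻⁷)(3770)(1570)²(6.605×10^-4)/(0.367 m) = 21.02 H.

L ≈ 21.0 H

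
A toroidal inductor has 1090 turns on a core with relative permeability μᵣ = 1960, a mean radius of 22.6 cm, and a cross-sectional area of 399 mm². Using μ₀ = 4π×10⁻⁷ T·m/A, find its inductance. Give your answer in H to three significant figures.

For a thin toroid, L = μ₀μᵣN²A/(2πR).
L = (4π×10⁻⁷)(1960)(1090)²(3.990×10^-4) / (2π×0.226 m) = 0.8222 H.

L ≈ 0.822 H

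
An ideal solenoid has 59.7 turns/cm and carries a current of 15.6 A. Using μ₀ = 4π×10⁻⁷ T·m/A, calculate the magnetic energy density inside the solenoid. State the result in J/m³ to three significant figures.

B = μ₀nI = (4π×10⁻⁷)(5.970×10^3)(15.6) = 0.117 T.
u = B²/(2μ₀) = (0.117)²/(2×4π×10⁻⁷) = 5.450×10^3 J/m³.

u ≈ 5450 J/m³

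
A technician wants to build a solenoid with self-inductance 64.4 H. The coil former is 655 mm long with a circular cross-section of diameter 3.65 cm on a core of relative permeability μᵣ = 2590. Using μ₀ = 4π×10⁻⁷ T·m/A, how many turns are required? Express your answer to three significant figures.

A = π(d/2)² = π(1.825×10^-2 m)² = 1.046×10^-3 m².
From L = μ₀μᵣN²A/ℓ, N = √(Lℓ / (μ₀μᵣA)).
N = √[(64.4)(0.655) / ((4π×10⁻⁷)(2590)×1.046×10^-3)] = √(1.239×10^7) ≈ 3519.4.

N ≈ 3520 turns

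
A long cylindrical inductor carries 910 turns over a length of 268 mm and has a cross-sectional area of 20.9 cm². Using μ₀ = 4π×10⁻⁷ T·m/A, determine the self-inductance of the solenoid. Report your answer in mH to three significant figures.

A = 20.9 cm² = 2.090×10^-3 m².
For a long solenoid, L = μ₀N²A/ℓ.
L = (4π×10⁻⁷)(910)²(2.090×10^-3)/(0.268 m) = 8.115×10^-3 H.

L ≈ 8.12 mH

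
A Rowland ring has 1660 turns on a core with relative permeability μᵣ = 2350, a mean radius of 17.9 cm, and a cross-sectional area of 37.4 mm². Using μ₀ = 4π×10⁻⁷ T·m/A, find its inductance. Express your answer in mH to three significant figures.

For a thin toroid, L = μ₀μᵣN²A/(2πR).
L = (4π×10⁻⁷)(2350)(1660)²(3.740×10^-5) / (2π×0.179 m) = 0.2706 H.

L ≈ 271 mH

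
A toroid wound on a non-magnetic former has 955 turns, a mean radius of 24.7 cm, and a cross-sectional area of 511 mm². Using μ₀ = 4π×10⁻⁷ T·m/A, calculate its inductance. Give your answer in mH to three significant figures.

L ≈ 0.377 mH

For a thin toroid, L = μ₀N²A/(2πR).
L = (4π×10⁻⁷)(955)²(5.110×10^-4) / (2π×0.247 m) = 3.774×10^-4 H.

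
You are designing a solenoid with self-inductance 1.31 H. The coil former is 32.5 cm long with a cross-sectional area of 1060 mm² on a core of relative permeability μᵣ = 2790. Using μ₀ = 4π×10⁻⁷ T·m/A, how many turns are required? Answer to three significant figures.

N ≈ 338 turns

A = 1060 mm² = 1.060×10^-3 m².
From L = μ₀μᵣN²A/ℓ, N = √(Lℓ / (μ₀μᵣA)).
N = √[(1.31)(0.325) / ((4π×10⁻⁷)(2790)×1.060×10^-3)] = √(1.146×10^5) ≈ 338.47.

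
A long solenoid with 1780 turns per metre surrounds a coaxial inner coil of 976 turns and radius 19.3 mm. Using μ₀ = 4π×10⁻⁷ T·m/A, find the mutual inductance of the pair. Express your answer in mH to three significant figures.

M ≈ 2.55 mH

The outer solenoid produces a uniform field B₁ = μ₀n₁I₁ across the inner coil,
so the flux linkage is N₂Φ = N₂B₁A₂ = μ₀n₁N₂A₂·I₁, giving M = μ₀n₁N₂A₂.
A₂ = πr² = π(1.930×10^-2 m)² = 1.170×10^-3 m².
M = (4π×10⁻⁷)(1780)(976)(1.170×10^-3) = 2.5547×10^-3 H.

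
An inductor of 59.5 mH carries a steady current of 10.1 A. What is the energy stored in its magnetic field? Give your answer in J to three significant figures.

Stored magnetic energy: U = ½LI².
U = ½(5.950×10^-2 H)(10.1 A)² = 3.0348 J.

U ≈ 3.03 J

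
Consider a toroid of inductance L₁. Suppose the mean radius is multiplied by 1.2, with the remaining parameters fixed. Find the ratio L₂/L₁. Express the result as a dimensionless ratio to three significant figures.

L₂/L₁ = 0.833

For a toroid, L ∝ μᵣN²A/R.
L₂/L₁ = (1.2)^-1 = 0.833.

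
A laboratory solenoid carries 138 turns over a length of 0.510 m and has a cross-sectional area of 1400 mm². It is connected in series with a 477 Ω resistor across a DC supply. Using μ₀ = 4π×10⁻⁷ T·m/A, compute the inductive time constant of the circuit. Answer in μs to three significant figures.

τ ≈ 0.138 μs

A = 1400 mm² = 1.400×10^-3 m².
L = μ₀N²A/ℓ = (4π×10⁻⁷)(138)²(1.400×10^-3)/(0.51) = 6.569×10^-5 H.
τ = L/R = (6.569×10^-5)/(477) = 1.377×10^-7 s.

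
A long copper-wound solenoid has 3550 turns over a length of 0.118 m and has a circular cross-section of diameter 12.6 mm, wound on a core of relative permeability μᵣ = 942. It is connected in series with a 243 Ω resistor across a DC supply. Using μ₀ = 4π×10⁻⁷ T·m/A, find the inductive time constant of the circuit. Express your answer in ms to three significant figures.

A = π(d/2)² = π(6.300×10^-3 m)² = 1.247×10^-4 m².
L = μ₀μᵣN²A/ℓ = (4π×10⁻⁷)(942)(3550)²(1.247×10^-4)/(0.118) = 15.76 H.
τ = L/R = (15.76)/(243) = 6.487×10^-2 s.

τ ≈ 64.9 ms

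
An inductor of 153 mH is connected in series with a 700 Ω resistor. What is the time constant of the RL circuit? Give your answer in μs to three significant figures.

τ = L/R = (0.153 H)/(700 Ω) = 2.186×10^-4 s.

τ ≈ 219 μs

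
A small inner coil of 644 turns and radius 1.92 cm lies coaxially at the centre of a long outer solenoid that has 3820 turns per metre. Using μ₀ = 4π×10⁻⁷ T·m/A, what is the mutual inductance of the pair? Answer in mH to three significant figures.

The outer solenoid produces a uniform field B₁ = μ₀n₁I₁ across the inner coil,
so the flux linkage is N₂Φ = N₂B₁A₂ = μ₀n₁N₂A₂·I₁, giving M = μ₀n₁N₂A₂.
A₂ = πr² = π(1.920×10^-2 m)² = 1.158×10^-3 m².
M = (4π×10⁻⁷)(3820)(644)(1.158×10^-3) = 3.580×10^-3 H.

M ≈ 3.58 mH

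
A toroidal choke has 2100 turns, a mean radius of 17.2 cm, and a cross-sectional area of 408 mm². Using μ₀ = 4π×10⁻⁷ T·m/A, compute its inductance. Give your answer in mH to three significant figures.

L ≈ 2.09 mH

For a thin toroid, L = μ₀N²A/(2πR).
L = (4π×10⁻⁷)(2100)²(4.080×10^-4) / (2π×0.172 m) = 2.092×10^-3 H.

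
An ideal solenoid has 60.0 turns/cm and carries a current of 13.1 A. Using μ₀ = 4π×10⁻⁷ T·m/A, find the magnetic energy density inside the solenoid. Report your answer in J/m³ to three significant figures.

B = μ₀nI = (4π×10⁻⁷)(6.000×10^3)(13.1) = 9.877×10^-2 T.
u = B²/(2μ₀) = (9.877×10^-2)²/(2×4π×10⁻⁷) = 3.882×10^3 J/m³.

u ≈ 3880 J/m³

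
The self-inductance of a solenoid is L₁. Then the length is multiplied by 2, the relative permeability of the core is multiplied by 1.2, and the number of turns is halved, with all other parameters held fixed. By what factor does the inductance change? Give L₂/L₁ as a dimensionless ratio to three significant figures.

L₂/L₁ = 0.150

For a solenoid, L ∝ μᵣN²A/ℓ.
L₂/L₁ = (2)^-1 × (1.2) × (0.5)^2 = 0.150.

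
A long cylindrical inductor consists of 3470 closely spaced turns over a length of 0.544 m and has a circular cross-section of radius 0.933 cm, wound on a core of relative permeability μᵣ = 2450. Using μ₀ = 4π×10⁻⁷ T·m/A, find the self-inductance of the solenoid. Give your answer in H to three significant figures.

L ≈ 18.6 H

A = πr² = π(9.330×10^-3 m)² = 2.7347×10^-4 m².
For a long solenoid, L = μ₀μᵣN²A/ℓ.
L = (4π×10⁻⁷)(2450)(3470)²(2.7347×10^-4)/(0.544 m) = 18.64 H.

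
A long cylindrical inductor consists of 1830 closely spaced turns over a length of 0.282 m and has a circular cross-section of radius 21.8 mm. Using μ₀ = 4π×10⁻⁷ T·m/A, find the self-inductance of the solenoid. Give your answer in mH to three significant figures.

A = πr² = π(2.180×10^-2 m)² = 1.493×10^-3 m².
For a long solenoid, L = μ₀N²A/ℓ.
L = (4π×10⁻⁷)(1830)²(1.493×10^-3)/(0.282 m) = 2.228×10^-2 H.

L ≈ 22.3 mH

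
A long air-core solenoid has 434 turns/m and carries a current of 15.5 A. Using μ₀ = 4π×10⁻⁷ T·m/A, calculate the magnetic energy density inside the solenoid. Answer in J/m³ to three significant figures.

u ≈ 28.4 J/m³

B = μ₀nI = (4π×10⁻⁷)(434)(15.5) = 8.453×10^-3 T.
u = B²/(2μ₀) = (8.453×10^-3)²/(2×4π×10⁻⁷) = 28.43 J/m³.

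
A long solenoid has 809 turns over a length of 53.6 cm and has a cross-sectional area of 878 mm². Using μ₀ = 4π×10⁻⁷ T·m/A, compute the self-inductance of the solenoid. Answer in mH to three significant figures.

L ≈ 1.35 mH

A = 878 mm² = 8.780×10^-4 m².
For a long solenoid, L = μ₀N²A/ℓ.
L = (4π×10⁻⁷)(809)²(8.780×10^-4)/(0.536 m) = 1.347×10^-3 H.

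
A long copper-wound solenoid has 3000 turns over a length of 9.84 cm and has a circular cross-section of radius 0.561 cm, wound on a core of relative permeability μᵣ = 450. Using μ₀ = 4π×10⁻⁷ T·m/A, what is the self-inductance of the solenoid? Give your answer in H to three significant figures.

L ≈ 5.11 H

A = πr² = π(5.610×10^-3 m)² = 9.887×10^-5 m².
For a long solenoid, L = μ₀μᵣN²A/ℓ.
L = (4π×10⁻⁷)(450)(3000)²(9.887×10^-5)/(9.840×10^-2 m) = 5.114 H.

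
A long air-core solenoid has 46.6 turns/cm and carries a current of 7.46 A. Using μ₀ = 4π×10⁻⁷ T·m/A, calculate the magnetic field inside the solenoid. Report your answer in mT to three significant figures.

Inside a long solenoid, B = μ₀nI.
B = (4π×10⁻⁷)(4.660×10^3 m⁻¹)(7.46 A) = 4.369×10^-2 T.

B ≈ 43.7 mT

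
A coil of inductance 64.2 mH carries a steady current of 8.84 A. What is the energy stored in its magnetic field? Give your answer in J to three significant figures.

Stored magnetic energy: U = ½LI².
U = ½(6.420×10^-2 H)(8.84 A)² = 2.508 J.

U ≈ 2.51 J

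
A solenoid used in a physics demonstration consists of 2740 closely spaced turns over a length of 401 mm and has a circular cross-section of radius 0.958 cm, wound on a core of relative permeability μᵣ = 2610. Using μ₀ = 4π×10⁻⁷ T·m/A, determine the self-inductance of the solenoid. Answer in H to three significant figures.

A = πr² = π(9.580×10^-3 m)² = 2.883×10^-4 m².
For a long solenoid, L = μ₀μᵣN²A/ℓ.
L = (4π×10⁻⁷)(2610)(2740)²(2.883×10^-4)/(0.401 m) = 17.7 H.

L ≈ 17.7 H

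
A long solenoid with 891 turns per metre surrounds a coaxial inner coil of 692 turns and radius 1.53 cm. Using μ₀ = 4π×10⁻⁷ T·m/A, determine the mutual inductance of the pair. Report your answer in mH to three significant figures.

M ≈ 0.570 mH

The outer solenoid produces a uniform field B₁ = μ₀n₁I₁ across the inner coil,
so the flux linkage is N₂Φ = N₂B₁A₂ = μ₀n₁N₂A₂·I₁, giving M = μ₀n₁N₂A₂.
A₂ = πr² = π(1.530×10^-2 m)² = 7.354×10^-4 m².
M = (4π×10⁻⁷)(891)(692)(7.354×10^-4) = 5.698×10^-4 H.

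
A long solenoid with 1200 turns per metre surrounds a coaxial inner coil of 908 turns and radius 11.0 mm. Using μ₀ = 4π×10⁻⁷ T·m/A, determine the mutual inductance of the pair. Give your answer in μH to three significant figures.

M ≈ 520 μH

The outer solenoid produces a uniform field B₁ = μ₀n₁I₁ across the inner coil,
so the flux linkage is N₂Φ = N₂B₁A₂ = μ₀n₁N₂A₂·I₁, giving M = μ₀n₁N₂A₂.
A₂ = πr² = π(1.100×10^-2 m)² = 3.801×10^-4 m².
M = (4π×10⁻⁷)(1200)(908)(3.801×10^-4) = 5.2049×10^-4 H.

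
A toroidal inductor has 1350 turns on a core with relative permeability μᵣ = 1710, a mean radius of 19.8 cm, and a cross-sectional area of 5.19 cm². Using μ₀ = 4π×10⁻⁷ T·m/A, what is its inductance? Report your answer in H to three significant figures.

For a thin toroid, L = μ₀μᵣN²A/(2πR).
L = (4π×10⁻⁷)(1710)(1350)²(5.190×10^-4) / (2π×0.198 m) = 1.634 H.

L ≈ 1.63 H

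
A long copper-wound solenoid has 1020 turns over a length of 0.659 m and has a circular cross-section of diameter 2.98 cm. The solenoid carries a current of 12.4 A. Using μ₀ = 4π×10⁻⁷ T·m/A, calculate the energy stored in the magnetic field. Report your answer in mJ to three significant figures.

A = π(d/2)² = π(1.490×10^-2 m)² = 6.9746×10^-4 m².
L = μ₀N²A/ℓ = (4π×10⁻⁷)(1020)²(6.9746×10^-4)/(0.659) = 1.384×10^-3 H.
U = ½LI² = ½(1.384×10^-3)(12.4)² = 0.1064 J.

U ≈ 106 mJ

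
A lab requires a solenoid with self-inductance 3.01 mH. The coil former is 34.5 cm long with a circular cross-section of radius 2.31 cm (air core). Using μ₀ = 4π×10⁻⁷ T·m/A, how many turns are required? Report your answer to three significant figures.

A = πr² = π(2.310×10^-2 m)² = 1.676×10^-3 m².
From L = μ₀N²A/ℓ, N = √(Lℓ / (μ₀A)).
N = √[(3.010×10^-3)(0.345) / ((4π×10⁻⁷)×1.676×10^-3)] = √(4.929×10^5) ≈ 702.1.

N ≈ 702 turns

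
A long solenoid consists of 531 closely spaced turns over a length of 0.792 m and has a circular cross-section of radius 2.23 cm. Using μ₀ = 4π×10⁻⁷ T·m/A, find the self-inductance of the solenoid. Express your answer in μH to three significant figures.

L ≈ 699 μH

A = πr² = π(2.230×10^-2 m)² = 1.562×10^-3 m².
For a long solenoid, L = μ₀N²A/ℓ.
L = (4π×10⁻⁷)(531)²(1.562×10^-3)/(0.792 m) = 6.989×10^-4 H.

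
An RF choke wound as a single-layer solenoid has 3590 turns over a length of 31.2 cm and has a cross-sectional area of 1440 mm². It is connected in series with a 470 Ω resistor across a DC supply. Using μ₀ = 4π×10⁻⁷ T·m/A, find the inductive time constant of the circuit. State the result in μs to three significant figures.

τ ≈ 159 μs

A = 1440 mm² = 1.440×10^-3 m².
L = μ₀N²A/ℓ = (4π×10⁻⁷)(3590)²(1.440×10^-3)/(0.312) = 7.4749×10^-2 H.
τ = L/R = (7.4749×10^-2)/(470) = 1.590×10^-4 s.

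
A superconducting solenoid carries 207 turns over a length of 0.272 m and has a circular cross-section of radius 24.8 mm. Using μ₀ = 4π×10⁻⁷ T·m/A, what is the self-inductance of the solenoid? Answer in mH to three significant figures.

A = πr² = π(2.480×10^-2 m)² = 1.932×10^-3 m².
For a long solenoid, L = μ₀N²A/ℓ.
L = (4π×10⁻⁷)(207)²(1.932×10^-3)/(0.272 m) = 3.825×10^-4 H.

L ≈ 0.383 mH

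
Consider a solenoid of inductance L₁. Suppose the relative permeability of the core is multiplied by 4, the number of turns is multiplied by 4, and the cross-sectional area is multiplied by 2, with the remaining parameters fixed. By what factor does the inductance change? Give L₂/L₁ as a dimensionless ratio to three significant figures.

L₂/L₁ = 128

For a solenoid, L ∝ μᵣN²A/ℓ.
L₂/L₁ = (4) × (4)^2 × (2) = 128.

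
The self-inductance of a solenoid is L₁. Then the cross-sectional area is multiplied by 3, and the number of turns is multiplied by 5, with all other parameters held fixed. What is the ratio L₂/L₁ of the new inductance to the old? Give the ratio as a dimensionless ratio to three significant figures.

L₂/L₁ = 75.0

For a solenoid, L ∝ μᵣN²A/ℓ.
L₂/L₁ = (3) × (5)^2 = 75.0.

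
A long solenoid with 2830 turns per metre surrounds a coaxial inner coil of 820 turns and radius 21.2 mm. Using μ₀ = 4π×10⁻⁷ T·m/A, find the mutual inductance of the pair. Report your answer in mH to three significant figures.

M ≈ 4.12 mH

The outer solenoid produces a uniform field B₁ = μ₀n₁I₁ across the inner coil,
so the flux linkage is N₂Φ = N₂B₁A₂ = μ₀n₁N₂A₂·I₁, giving M = μ₀n₁N₂A₂.
A₂ = πr² = π(2.120×10^-2 m)² = 1.412×10^-3 m².
M = (4π×10⁻⁷)(2830)(820)(1.412×10^-3) = 4.117×10^-3 H.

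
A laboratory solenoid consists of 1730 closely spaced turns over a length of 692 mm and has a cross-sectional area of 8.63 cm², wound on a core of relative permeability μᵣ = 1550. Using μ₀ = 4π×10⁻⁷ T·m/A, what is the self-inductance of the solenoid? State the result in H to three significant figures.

A = 8.63 cm² = 8.630×10^-4 m².
For a long solenoid, L = μ₀μᵣN²A/ℓ.
L = (4π×10⁻⁷)(1550)(1730)²(8.630×10^-4)/(0.692 m) = 7.27 H.

L ≈ 7.27 H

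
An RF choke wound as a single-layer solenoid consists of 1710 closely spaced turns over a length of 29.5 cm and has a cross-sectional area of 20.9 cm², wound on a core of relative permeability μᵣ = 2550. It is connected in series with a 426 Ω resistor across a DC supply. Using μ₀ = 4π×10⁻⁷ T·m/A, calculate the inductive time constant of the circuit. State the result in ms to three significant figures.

τ ≈ 156 ms

A = 20.9 cm² = 2.090×10^-3 m².
L = μ₀μᵣN²A/ℓ = (4π×10⁻⁷)(2550)(1710)²(2.090×10^-3)/(0.295) = 66.38 H.
τ = L/R = (66.38)/(426) = 0.1558 s.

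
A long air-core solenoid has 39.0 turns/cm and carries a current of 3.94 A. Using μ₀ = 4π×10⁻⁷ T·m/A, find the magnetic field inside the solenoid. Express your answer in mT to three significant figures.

B ≈ 19.3 mT

Inside a long solenoid, B = μ₀nI.
B = (4π×10⁻⁷)(3.900×10^3 m⁻¹)(3.94 A) = 1.931×10^-2 T.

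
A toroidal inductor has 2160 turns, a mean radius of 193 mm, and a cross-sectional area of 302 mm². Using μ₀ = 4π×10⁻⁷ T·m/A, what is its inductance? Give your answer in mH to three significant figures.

For a thin toroid, L = μ₀N²A/(2πR).
L = (4π×10⁻⁷)(2160)²(3.020×10^-4) / (2π×0.193 m) = 1.460×10^-3 H.

L ≈ 1.46 mH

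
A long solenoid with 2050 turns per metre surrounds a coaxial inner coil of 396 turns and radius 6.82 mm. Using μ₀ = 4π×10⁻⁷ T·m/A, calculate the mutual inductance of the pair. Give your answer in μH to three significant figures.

The outer solenoid produces a uniform field B₁ = μ₀n₁I₁ across the inner coil,
so the flux linkage is N₂Φ = N₂B₁A₂ = μ₀n₁N₂A₂·I₁, giving M = μ₀n₁N₂A₂.
A₂ = πr² = π(6.820×10^-3 m)² = 1.461×10^-4 m².
M = (4π×10⁻⁷)(2050)(396)(1.461×10^-4) = 1.491×10^-4 H.

M ≈ 149 μH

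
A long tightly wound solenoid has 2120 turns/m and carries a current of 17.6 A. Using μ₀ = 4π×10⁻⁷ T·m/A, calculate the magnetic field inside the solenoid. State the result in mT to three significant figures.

B ≈ 46.9 mT

Inside a long solenoid, B = μ₀nI.
B = (4π×10⁻⁷)(2.120×10^3 m⁻¹)(17.6 A) = 4.689×10^-2 T.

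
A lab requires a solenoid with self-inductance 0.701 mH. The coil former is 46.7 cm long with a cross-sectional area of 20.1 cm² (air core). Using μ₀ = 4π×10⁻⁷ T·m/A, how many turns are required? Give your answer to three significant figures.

N ≈ 360 turns

A = 20.1 cm² = 2.010×10^-3 m².
From L = μ₀N²A/ℓ, N = √(Lℓ / (μ₀A)).
N = √[(7.010×10^-4)(0.467) / ((4π×10⁻⁷)×2.010×10^-3)] = √(1.296×10^5) ≈ 360.0.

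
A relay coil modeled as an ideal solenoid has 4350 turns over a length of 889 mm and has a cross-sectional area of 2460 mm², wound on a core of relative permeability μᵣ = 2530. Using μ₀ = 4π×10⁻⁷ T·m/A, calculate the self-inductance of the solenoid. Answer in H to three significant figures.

A = 2460 mm² = 2.460×10^-3 m².
For a long solenoid, L = μ₀μᵣN²A/ℓ.
L = (4π×10⁻⁷)(2530)(4350)²(2.460×10^-3)/(0.889 m) = 166.47 H.

L ≈ 166 H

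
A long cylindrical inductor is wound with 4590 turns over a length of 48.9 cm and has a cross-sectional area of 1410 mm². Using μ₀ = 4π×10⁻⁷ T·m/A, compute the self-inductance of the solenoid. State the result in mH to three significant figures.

L ≈ 76.3 mH

A = 1410 mm² = 1.410×10^-3 m².
For a long solenoid, L = μ₀N²A/ℓ.
L = (4π×10⁻⁷)(4590)²(1.410×10^-3)/(0.489 m) = 7.634×10^-2 H.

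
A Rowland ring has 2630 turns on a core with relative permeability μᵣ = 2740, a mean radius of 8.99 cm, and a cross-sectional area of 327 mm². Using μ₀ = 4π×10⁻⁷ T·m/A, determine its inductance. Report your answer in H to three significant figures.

L ≈ 13.8 H

For a thin toroid, L = μ₀μᵣN²A/(2πR).
L = (4π×10⁻⁷)(2740)(2630)²(3.270×10^-4) / (2π×8.990×10^-2 m) = 13.79 H.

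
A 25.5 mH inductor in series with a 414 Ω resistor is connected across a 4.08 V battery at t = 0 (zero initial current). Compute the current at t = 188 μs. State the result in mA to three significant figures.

I ≈ 9.39 mA

τ = L/R = 2.550×10^-2/414 = 6.159×10^-5 s; final current I_∞ = ε/R = 4.08/414 = 9.855×10^-3 A.
I(t) = I_∞(1 − e^(−t/τ)) with t/τ = 3.052.
I = (9.855×10^-3)(1 − e^(−3.052)) = 9.389×10^-3 A.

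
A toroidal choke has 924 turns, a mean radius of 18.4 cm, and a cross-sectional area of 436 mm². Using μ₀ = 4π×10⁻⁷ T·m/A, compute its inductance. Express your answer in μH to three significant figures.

L ≈ 405 μH

For a thin toroid, L = μ₀N²A/(2πR).
L = (4π×10⁻⁷)(924)²(4.360×10^-4) / (2π×0.184 m) = 4.046×10^-4 H.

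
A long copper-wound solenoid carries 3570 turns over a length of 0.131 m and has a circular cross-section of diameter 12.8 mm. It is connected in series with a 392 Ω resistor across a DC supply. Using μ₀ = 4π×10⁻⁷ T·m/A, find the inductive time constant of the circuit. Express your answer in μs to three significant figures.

A = π(d/2)² = π(6.400×10^-3 m)² = 1.287×10^-4 m².
L = μ₀N²A/ℓ = (4π×10⁻⁷)(3570)²(1.287×10^-4)/(0.131) = 1.573×10^-2 H.
τ = L/R = (1.573×10^-2)/(392) = 4.013×10^-5 s.

τ ≈ 40.1 μs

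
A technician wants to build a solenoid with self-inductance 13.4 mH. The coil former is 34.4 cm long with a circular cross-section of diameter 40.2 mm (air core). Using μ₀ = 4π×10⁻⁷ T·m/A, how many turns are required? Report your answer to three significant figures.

N ≈ 1700 turns

A = π(d/2)² = π(2.010×10^-2 m)² = 1.269×10^-3 m².
From L = μ₀N²A/ℓ, N = √(Lℓ / (μ₀A)).
N = √[(1.340×10^-2)(0.344) / ((4π×10⁻⁷)×1.269×10^-3)] = √(2.890×10^6) ≈ 1700.0.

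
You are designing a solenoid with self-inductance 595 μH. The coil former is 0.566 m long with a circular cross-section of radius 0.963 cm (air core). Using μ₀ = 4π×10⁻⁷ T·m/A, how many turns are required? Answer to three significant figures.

N ≈ 959 turns

A = πr² = π(9.630×10^-3 m)² = 2.913×10^-4 m².
From L = μ₀N²A/ℓ, N = √(Lℓ / (μ₀A)).
N = √[(5.950×10^-4)(0.566) / ((4π×10⁻⁷)×2.913×10^-4)] = √(9.199×10^5) ≈ 959.1.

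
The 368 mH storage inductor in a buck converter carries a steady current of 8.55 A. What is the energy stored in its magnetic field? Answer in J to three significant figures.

Stored magnetic energy: U = ½LI².
U = ½(0.368 H)(8.55 A)² = 13.45 J.

U ≈ 13.5 J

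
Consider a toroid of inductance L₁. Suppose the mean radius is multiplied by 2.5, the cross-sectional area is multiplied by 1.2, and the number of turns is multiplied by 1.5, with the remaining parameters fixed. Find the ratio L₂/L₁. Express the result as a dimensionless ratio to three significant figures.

L₂/L₁ = 1.08

For a toroid, L ∝ μᵣN²A/R.
L₂/L₁ = (2.5)^-1 × (1.2) × (1.5)^2 = 1.08.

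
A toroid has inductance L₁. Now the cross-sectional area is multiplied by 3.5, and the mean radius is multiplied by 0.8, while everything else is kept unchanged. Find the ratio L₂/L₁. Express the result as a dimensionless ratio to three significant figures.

L₂/L₁ = 4.38

For a toroid, L ∝ μᵣN²A/R.
L₂/L₁ = (3.5) × (0.8)^-1 = 4.38.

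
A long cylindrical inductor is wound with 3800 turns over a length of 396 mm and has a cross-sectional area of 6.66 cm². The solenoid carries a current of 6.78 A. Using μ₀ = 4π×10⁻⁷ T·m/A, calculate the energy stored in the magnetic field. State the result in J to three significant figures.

U ≈ 0.701 J

A = 6.66 cm² = 6.660×10^-4 m².
L = μ₀N²A/ℓ = (4π×10⁻⁷)(3800)²(6.660×10^-4)/(0.396) = 3.052×10^-2 H.
U = ½LI² = ½(3.052×10^-2)(6.78)² = 0.7014 J.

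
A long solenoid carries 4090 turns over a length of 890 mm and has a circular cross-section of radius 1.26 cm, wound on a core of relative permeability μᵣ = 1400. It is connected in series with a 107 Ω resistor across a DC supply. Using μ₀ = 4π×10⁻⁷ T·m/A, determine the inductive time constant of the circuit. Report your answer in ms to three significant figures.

τ ≈ 154 ms

A = πr² = π(1.260×10^-2 m)² = 4.988×10^-4 m².
L = μ₀μᵣN²A/ℓ = (4π×10⁻⁷)(1400)(4090)²(4.988×10^-4)/(0.89) = 16.49 H.
τ = L/R = (16.49)/(107) = 0.1541 s.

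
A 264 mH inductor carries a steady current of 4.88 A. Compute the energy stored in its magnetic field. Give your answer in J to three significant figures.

U ≈ 3.14 J

Stored magnetic energy: U = ½LI².
U = ½(0.264 H)(4.88 A)² = 3.144 J.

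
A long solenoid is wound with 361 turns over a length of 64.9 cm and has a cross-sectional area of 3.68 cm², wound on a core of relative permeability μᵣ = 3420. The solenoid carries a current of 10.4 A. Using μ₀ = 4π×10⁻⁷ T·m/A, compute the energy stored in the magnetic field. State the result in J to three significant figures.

A = 3.68 cm² = 3.680×10^-4 m².
L = μ₀μᵣN²A/ℓ = (4π×10⁻⁷)(3420)(361)²(3.680×10^-4)/(0.649) = 0.3176 H.
U = ½LI² = ½(0.3176)(10.4)² = 17.17 J.

U ≈ 17.2 J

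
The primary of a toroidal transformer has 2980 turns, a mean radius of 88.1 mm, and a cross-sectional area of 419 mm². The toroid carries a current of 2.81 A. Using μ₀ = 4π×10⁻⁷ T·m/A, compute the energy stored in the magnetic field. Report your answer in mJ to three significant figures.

U ≈ 33.3 mJ

L = μ₀N²A/(2πR) = (4π×10⁻⁷)(2980)²(4.190×10^-4)/(2π×8.810×10^-2) = 8.447×10^-3 H.
U = ½LI² = ½(8.447×10^-3)(2.81)² = 3.3349×10^-2 J.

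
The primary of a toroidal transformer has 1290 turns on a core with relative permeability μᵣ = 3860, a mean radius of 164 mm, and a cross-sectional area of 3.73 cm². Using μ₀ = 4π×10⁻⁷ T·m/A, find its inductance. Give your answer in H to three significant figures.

L ≈ 2.92 H

For a thin toroid, L = μ₀μᵣN²A/(2πR).
L = (4π×10⁻⁷)(3860)(1290)²(3.730×10^-4) / (2π×0.164 m) = 2.922 H.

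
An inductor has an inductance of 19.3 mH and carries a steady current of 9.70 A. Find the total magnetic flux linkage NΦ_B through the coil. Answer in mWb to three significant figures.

NΦ_B ≈ 187 mWb

From L = NΦ_B/I, the flux linkage is NΦ_B = LI.
NΦ_B = (1.930×10^-2 H)(9.70 A) = 0.1872 Wb.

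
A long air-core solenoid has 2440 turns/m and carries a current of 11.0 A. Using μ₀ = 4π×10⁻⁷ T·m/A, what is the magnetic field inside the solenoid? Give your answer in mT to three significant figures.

B ≈ 33.7 mT

Inside a long solenoid, B = μ₀nI.
B = (4π×10⁻⁷)(2.440×10^3 m⁻¹)(11.0 A) = 3.373×10^-2 T.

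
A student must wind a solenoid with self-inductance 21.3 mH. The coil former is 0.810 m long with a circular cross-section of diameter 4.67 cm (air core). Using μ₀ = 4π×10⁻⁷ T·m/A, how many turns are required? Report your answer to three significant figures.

N ≈ 2830 turns

A = π(d/2)² = π(2.335×10^-2 m)² = 1.713×10^-3 m².
From L = μ₀N²A/ℓ, N = √(Lℓ / (μ₀A)).
N = √[(2.130×10^-2)(0.81) / ((4π×10⁻⁷)×1.713×10^-3)] = √(8.016×10^6) ≈ 2831.2.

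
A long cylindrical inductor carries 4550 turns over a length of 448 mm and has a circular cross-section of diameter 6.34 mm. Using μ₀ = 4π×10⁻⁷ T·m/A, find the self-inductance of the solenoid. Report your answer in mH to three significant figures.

A = π(d/2)² = π(3.170×10^-3 m)² = 3.157×10^-5 m².
For a long solenoid, L = μ₀N²A/ℓ.
L = (4π×10⁻⁷)(4550)²(3.157×10^-5)/(0.448 m) = 1.833×10^-3 H.

L ≈ 1.83 mH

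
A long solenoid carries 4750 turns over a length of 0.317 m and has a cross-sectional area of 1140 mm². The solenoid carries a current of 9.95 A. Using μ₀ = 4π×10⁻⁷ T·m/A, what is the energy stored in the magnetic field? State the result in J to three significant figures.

A = 1140 mm² = 1.140×10^-3 m².
L = μ₀N²A/ℓ = (4π×10⁻⁷)(4750)²(1.140×10^-3)/(0.317) = 0.102 H.
U = ½LI² = ½(0.102)(9.95)² = 5.047 J.

U ≈ 5.05 J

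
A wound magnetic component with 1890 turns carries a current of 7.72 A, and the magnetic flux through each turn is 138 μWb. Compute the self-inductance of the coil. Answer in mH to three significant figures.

L ≈ 33.8 mH

Self-inductance is defined by L = NΦ_B/I (flux linkage over current).
L = (1890)(1.380×10^-4 Wb)/(7.72 A) = 3.378×10^-2 H.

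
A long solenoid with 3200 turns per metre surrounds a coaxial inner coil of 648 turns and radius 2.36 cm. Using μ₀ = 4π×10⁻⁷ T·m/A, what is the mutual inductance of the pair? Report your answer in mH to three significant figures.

The outer solenoid produces a uniform field B₁ = μ₀n₁I₁ across the inner coil,
so the flux linkage is N₂Φ = N₂B₁A₂ = μ₀n₁N₂A₂·I₁, giving M = μ₀n₁N₂A₂.
A₂ = πr² = π(2.360×10^-2 m)² = 1.750×10^-3 m².
M = (4π×10⁻⁷)(3200)(648)(1.750×10^-3) = 4.559×10^-3 H.

M ≈ 4.56 mH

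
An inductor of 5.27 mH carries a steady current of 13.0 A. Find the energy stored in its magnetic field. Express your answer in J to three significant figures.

U ≈ 0.445 J

Stored magnetic energy: U = ½LI².
U = ½(5.270×10^-3 H)(13.0 A)² = 0.4453 J.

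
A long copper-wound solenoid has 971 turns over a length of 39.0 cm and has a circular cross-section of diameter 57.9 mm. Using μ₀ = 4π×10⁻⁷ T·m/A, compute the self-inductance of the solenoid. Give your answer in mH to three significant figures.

L ≈ 8.00 mH

A = π(d/2)² = π(2.895×10^-2 m)² = 2.633×10^-3 m².
For a long solenoid, L = μ₀N²A/ℓ.
L = (4π×10⁻⁷)(971)²(2.633×10^-3)/(0.39 m) = 7.999×10^-3 H.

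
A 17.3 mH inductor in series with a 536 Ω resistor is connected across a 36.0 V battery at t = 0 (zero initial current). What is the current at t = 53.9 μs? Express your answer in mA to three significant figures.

I ≈ 54.5 mA

τ = L/R = 1.730×10^-2/536 = 3.228×10^-5 s; final current I_∞ = ε/R = 36.0/536 = 6.716×10^-2 A.
I(t) = I_∞(1 − e^(−t/τ)) with t/τ = 1.670.
I = (6.716×10^-2)(1 − e^(−1.670)) = 5.452×10^-2 A.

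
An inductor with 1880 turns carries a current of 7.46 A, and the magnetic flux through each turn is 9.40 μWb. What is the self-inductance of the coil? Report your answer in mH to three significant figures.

Self-inductance is defined by L = NΦ_B/I (flux linkage over current).
L = (1880)(9.400×10^-6 Wb)/(7.46 A) = 2.369×10^-3 H.

L ≈ 2.37 mH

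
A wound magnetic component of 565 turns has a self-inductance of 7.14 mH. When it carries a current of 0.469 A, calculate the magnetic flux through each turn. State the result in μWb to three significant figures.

Φ_B ≈ 5.93 μWb

From L = NΦ_B/I, the flux per turn is Φ_B = LI/N.
Φ_B = (7.140×10^-3 H)(0.469 A)/565 = 5.927×10^-6 Wb.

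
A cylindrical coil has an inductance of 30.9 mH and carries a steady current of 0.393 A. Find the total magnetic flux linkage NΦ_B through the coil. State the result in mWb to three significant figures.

From L = NΦ_B/I, the flux linkage is NΦ_B = LI.
NΦ_B = (3.090×10^-2 H)(0.393 A) = 1.214×10^-2 Wb.

NΦ_B ≈ 12.1 mWb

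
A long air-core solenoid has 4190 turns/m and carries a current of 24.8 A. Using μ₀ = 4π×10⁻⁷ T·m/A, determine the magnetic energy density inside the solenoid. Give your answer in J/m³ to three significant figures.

u ≈ 6780 J/m³

B = μ₀nI = (4π×10⁻⁷)(4.190×10^3)(24.8) = 0.1306 T.
u = B²/(2μ₀) = (0.1306)²/(2×4π×10⁻⁷) = 6.784×10^3 J/m³.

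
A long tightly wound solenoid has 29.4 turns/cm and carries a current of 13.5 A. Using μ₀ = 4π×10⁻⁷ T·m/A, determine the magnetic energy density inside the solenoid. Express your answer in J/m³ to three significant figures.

B = μ₀nI = (4π×10⁻⁷)(2.940×10^3)(13.5) = 4.988×10^-2 T.
u = B²/(2μ₀) = (4.988×10^-2)²/(2×4π×10⁻⁷) = 989.8 J/m³.

u ≈ 990 J/m³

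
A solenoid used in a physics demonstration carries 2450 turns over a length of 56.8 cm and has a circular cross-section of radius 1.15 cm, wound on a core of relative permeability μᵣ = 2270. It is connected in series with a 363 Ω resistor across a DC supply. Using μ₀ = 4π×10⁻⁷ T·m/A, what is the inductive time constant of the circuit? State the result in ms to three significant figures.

A = πr² = π(1.150×10^-2 m)² = 4.1548×10^-4 m².
L = μ₀μᵣN²A/ℓ = (4π×10⁻⁷)(2270)(2450)²(4.1548×10^-4)/(0.568) = 12.52 H.
τ = L/R = (12.52)/(363) = 3.450×10^-2 s.

τ ≈ 34.5 ms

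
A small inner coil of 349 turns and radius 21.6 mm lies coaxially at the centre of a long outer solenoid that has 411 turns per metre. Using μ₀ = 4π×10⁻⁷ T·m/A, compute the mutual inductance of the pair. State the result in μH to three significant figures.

The outer solenoid produces a uniform field B₁ = μ₀n₁I₁ across the inner coil,
so the flux linkage is N₂Φ = N₂B₁A₂ = μ₀n₁N₂A₂·I₁, giving M = μ₀n₁N₂A₂.
A₂ = πr² = π(2.160×10^-2 m)² = 1.466×10^-3 m².
M = (4π×10⁻⁷)(411)(349)(1.466×10^-3) = 2.642×10^-4 H.

M ≈ 264 μH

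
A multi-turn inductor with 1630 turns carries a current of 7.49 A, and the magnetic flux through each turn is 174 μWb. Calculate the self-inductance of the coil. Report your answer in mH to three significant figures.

Self-inductance is defined by L = NΦ_B/I (flux linkage over current).
L = (1630)(1.740×10^-4 Wb)/(7.49 A) = 3.787×10^-2 H.

L ≈ 37.9 mH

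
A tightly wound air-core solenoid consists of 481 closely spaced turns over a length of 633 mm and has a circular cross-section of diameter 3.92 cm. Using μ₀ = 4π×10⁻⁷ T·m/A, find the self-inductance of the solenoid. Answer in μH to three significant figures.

A = π(d/2)² = π(1.960×10^-2 m)² = 1.207×10^-3 m².
For a long solenoid, L = μ₀N²A/ℓ.
L = (4π×10⁻⁷)(481)²(1.207×10^-3)/(0.633 m) = 5.543×10^-4 H.

L ≈ 554 μH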